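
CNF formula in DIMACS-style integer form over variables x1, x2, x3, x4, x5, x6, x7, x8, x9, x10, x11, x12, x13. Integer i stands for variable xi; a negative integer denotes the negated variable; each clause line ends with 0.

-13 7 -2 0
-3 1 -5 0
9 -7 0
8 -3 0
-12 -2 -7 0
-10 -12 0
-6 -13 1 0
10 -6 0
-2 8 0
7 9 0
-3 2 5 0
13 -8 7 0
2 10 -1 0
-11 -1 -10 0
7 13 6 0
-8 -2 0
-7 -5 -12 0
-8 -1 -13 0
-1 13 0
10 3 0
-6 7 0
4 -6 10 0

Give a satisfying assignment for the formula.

x9 occurs only positively in the remaining clauses — set x9 = True.
x12 occurs only negated in the remaining clauses — set x12 = False.
Branch on x1: take x1 = False.
Set x2 = False and propagate.
Set x3 = False and propagate.
  then x10 is forced to True.
For the remaining variables, x4 = False, x5 = False, x6 = False, x7 = False, x8 = True, x11 = True, x13 = True works.
Check each clause:
  1. (NOT x2 OR x7 OR NOT x13) — NOT x2 is true.
  2. (NOT x5 OR NOT x3 OR x1) — NOT x5 is true.
  3. (NOT x7 OR x9) — x9 is true.
  4. (x8 OR NOT x3) — x8 is true.
  5. (NOT x2 OR NOT x7 OR NOT x12) — NOT x7 is true.
  6. (NOT x12 OR NOT x10) — NOT x12 is true.
  7. (NOT x6 OR x1 OR NOT x13) — NOT x6 is true.
  8. (x10 OR NOT x6) — x10 is true.
  9. (NOT x2 OR x8) — x8 is true.
  10. (x9 OR x7) — x9 is true.
  11. (x5 OR x2 OR NOT x3) — NOT x3 is true.
  12. (x7 OR NOT x8 OR x13) — x13 is true.
  13. (x2 OR NOT x1 OR x10) — x10 is true.
  14. (NOT x1 OR NOT x11 OR NOT x10) — NOT x1 is true.
  15. (x13 OR x7 OR x6) — x13 is true.
  16. (NOT x2 OR NOT x8) — NOT x2 is true.
  17. (NOT x12 OR NOT x5 OR NOT x7) — NOT x7 is true.
  18. (NOT x1 OR NOT x8 OR NOT x13) — NOT x1 is true.
  19. (NOT x1 OR x13) — x13 is true.
  20. (x10 OR x3) — x10 is true.
  21. (NOT x6 OR x7) — NOT x6 is true.
  22. (x4 OR NOT x6 OR x10) — x10 is true.

x1 = F  x2 = F  x3 = F  x4 = F  x5 = F  x6 = F  x7 = F  x8 = T  x9 = T  x10 = T  x11 = T  x12 = F  x13 = T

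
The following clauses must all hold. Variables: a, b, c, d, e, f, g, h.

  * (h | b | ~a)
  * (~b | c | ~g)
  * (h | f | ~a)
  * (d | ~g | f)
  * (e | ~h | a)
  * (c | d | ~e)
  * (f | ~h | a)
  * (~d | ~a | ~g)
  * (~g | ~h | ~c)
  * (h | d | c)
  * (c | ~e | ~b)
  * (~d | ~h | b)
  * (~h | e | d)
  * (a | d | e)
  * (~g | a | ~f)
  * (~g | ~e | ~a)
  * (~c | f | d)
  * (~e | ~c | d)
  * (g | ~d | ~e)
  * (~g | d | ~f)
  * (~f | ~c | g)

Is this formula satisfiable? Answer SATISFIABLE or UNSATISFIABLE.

SATISFIABLE

Branch on a: take a = False.
For the remaining variables, b = True, c = False, d = True, e = False, f = False, g = False, h = False works.
So a = 0, b = 1, c = 0, d = 1, e = 0, f = 0, g = 0, h = 0 is a satisfying assignment.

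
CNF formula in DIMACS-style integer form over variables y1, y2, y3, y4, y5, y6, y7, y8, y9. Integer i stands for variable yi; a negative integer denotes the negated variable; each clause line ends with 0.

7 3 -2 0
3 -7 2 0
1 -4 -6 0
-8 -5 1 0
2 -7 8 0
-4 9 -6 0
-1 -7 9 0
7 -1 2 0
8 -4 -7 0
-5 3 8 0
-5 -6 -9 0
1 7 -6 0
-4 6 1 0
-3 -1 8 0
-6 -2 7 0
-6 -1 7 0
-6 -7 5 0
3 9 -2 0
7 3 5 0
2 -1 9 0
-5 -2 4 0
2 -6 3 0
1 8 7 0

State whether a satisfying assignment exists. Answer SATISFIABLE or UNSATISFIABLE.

SATISFIABLE

Try y1 = True.
For the remaining variables, y2 = True, y3 = True, y4 = True, y5 = False, y6 = False, y7 = False, y8 = True, y9 = True works.
Every clause has at least one true literal under this assignment.
So y1 = True, y2 = True, y3 = True, y4 = True, y5 = False, y6 = False, y7 = False, y8 = True, y9 = True is a satisfying assignment.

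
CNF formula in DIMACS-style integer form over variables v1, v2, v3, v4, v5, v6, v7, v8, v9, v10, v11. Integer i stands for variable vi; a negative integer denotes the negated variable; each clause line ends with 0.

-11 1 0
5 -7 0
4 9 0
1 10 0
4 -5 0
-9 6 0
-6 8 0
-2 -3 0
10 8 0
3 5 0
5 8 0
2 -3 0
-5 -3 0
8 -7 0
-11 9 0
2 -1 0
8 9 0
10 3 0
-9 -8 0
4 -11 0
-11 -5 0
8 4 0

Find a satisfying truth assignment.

Pure literal: v4 appears only positively; assign v4 = True.
v7 occurs only negated in the remaining clauses — set v7 = False.
Branch on v1: take v1 = False.
  then v11 is forced to False.
  then v10 is forced to True.
The remaining clauses are satisfied by v2 = True, v3 = False, v5 = True, v6 = False, v8 = True, v9 = False.

v1 = F, v2 = T, v3 = F, v4 = T, v5 = T, v6 = F, v7 = F, v8 = T, v9 = F, v10 = T, v11 = F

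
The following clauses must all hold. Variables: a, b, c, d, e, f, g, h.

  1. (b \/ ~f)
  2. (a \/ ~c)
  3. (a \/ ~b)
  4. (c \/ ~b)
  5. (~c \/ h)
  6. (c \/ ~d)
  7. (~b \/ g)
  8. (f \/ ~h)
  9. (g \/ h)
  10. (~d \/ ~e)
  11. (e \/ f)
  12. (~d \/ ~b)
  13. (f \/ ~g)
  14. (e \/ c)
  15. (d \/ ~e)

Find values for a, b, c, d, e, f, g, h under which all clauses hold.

a=T, b=T, c=T, d=F, e=F, f=T, g=T, h=T

Pure literal: a appears only positively; assign a = True.
Branch on b: take b = True.
  then c is forced to True.
  then h is forced to True.
  then g is forced to True.
  then f is forced to True.
  then d is forced to False.
  then e is forced to False.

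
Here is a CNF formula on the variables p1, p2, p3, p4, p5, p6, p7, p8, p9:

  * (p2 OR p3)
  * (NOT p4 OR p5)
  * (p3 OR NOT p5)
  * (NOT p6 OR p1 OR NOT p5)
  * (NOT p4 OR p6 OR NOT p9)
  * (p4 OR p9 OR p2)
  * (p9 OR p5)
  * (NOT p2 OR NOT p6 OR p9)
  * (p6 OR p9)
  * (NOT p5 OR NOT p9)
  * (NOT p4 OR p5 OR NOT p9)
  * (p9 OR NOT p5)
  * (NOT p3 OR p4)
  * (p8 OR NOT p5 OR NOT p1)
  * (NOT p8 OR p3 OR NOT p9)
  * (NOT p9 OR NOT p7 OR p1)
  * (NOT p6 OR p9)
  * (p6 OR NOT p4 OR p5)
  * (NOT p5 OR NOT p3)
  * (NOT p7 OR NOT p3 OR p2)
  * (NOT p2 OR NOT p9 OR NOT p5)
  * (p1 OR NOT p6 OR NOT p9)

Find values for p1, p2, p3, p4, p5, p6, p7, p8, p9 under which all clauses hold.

Pure literal: p7 appears only negated; assign p7 = False.
Try p1 = False.
Branch on p2: take p2 = True.
Try p3 = False.
  then p5 is forced to False.
  then p4 is forced to False.
  then p9 is forced to True.
  then p8 is forced to False.
  then p6 is forced to False.

p1=F  p2=T  p3=F  p4=F  p5=F  p6=F  p7=F  p8=F  p9=T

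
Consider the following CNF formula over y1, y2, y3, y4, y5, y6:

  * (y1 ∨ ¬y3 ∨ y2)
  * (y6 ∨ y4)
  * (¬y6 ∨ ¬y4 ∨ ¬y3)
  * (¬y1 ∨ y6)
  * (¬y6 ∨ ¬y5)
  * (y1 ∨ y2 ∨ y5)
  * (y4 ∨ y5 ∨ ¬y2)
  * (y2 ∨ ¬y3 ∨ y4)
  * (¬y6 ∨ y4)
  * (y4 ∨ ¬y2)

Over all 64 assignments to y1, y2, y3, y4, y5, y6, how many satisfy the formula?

8

Satisfying assignments:
  y1=0 y2=0 y3=0 y4=1 y5=1 y6=0
  y1=0 y2=1 y3=0 y4=1 y5=0 y6=0
  y1=0 y2=1 y3=0 y4=1 y5=0 y6=1
  y1=0 y2=1 y3=0 y4=1 y5=1 y6=0
  y1=0 y2=1 y3=1 y4=1 y5=0 y6=0
  y1=0 y2=1 y3=1 y4=1 y5=1 y6=0
  y1=1 y2=0 y3=0 y4=1 y5=0 y6=1
  y1=1 y2=1 y3=0 y4=1 y5=0 y6=1
That's 8 in total.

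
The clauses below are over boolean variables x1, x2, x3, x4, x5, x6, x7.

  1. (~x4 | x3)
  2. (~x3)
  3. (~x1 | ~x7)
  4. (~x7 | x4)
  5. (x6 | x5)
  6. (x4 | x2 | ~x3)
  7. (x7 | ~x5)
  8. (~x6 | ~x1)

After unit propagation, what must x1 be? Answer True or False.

False

(~x3) is a unit clause: x3 = False.
From (~x4 | x3) and x3 = False: x4 = False.
(~x7 | x4): since x4 = False, the clause reduces to (~x7). x7 = False.
In (x7 | ~x5), x7 is now false; ~x5 must hold, so x5 = False.
In (x6 | x5), x5 is now false; x6 must hold, so x6 = True.
(~x1 | ~x6) with x6 = True leaves only ~x1, so x1 = False.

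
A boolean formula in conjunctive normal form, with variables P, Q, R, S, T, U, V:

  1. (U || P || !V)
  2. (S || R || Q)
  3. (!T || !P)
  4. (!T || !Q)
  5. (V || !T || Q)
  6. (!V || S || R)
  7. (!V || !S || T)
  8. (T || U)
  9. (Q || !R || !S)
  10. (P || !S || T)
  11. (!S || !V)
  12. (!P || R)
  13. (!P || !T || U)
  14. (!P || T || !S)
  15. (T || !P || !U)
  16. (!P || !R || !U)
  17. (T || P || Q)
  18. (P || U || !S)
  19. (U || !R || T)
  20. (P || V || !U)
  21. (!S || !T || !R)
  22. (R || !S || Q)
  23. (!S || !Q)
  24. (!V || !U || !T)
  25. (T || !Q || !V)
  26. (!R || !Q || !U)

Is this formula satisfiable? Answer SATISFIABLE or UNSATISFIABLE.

UNSATISFIABLE

T = True:
  propagation gives P=False, Q=False, V=True, U=True; an empty clause results — contradiction.
T = False:
  propagation gives U=True, P=False, S=False, Q=True; an empty clause results — contradiction.
Every branch closes, so no satisfying assignment exists.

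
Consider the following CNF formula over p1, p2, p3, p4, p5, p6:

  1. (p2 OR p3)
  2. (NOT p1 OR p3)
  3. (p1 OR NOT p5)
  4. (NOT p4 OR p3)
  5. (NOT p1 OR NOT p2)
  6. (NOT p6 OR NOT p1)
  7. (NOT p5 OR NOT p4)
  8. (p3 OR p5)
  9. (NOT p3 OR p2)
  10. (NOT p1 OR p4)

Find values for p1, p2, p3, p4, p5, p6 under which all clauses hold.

p1=0, p2=1, p3=1, p4=0, p5=0, p6=1

Set p1 = False and propagate.
  then p5 is forced to False.
  then p3 is forced to True.
  then p2 is forced to True.
p4, p6 are now unconstrained; take p4 = False, p6 = True.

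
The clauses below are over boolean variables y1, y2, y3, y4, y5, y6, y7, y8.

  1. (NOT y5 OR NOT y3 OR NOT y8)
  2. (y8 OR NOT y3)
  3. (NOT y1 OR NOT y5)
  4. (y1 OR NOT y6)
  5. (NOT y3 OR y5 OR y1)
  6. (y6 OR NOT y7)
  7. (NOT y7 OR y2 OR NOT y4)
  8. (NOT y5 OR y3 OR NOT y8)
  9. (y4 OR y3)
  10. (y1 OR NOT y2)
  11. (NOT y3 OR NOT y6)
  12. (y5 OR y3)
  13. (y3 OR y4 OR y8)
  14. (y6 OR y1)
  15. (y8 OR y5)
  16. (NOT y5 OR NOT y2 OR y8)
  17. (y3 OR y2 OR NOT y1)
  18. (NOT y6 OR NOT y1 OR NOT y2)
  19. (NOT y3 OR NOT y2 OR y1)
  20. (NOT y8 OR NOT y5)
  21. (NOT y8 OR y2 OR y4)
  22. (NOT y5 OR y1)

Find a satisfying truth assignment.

y1 = T, y2 = T, y3 = T, y4 = T, y5 = F, y6 = F, y7 = F, y8 = T

y7 occurs only negated in the remaining clauses — set y7 = False.
Set y1 = True and propagate.
  then y5 is forced to False.
  then y3 is forced to True.
  then y8 is forced to True.
  then y6 is forced to False.
The remaining clauses are satisfied by y2 = True, y4 = True.
Check each clause:
  1. (NOT y5 OR NOT y3 OR NOT y8) — NOT y5 is true.
  2. (NOT y3 OR y8) — y8 is true.
  3. (NOT y1 OR NOT y5) — NOT y5 is true.
  4. (y1 OR NOT y6) — y1 is true.
  5. (y5 OR y1 OR NOT y3) — y1 is true.
  6. (y6 OR NOT y7) — NOT y7 is true.
  7. (NOT y7 OR NOT y4 OR y2) — NOT y7 is true.
  8. (y3 OR NOT y5 OR NOT y8) — y3 is true.
  9. (y3 OR y4) — y3 is true.
  10. (NOT y2 OR y1) — y1 is true.
  11. (NOT y3 OR NOT y6) — NOT y6 is true.
  12. (y5 OR y3) — y3 is true.
  13. (y4 OR y3 OR y8) — y8 is true.
  14. (y6 OR y1) — y1 is true.
  15. (y5 OR y8) — y8 is true.
  16. (NOT y2 OR NOT y5 OR y8) — y8 is true.
  17. (y2 OR NOT y1 OR y3) — y2 is true.
  18. (NOT y6 OR NOT y1 OR NOT y2) — NOT y6 is true.
  19. (NOT y2 OR y1 OR NOT y3) — y1 is true.
  20. (NOT y5 OR NOT y8) — NOT y5 is true.
  21. (y4 OR NOT y8 OR y2) — y2 is true.
  22. (NOT y5 OR y1) — y1 is true.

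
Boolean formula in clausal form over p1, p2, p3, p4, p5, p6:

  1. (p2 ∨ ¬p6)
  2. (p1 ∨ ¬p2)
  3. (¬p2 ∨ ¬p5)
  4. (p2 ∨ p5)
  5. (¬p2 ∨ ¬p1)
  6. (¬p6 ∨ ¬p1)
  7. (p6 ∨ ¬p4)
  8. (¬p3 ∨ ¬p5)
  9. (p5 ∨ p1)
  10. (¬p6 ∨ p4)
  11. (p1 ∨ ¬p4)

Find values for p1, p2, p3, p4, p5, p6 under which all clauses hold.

Pure literal: p3 appears only negated; assign p3 = False.
Set p1 = False and propagate.
  then p2 is forced to False.
  then p6 is forced to False.
  then p5 is forced to True.
  then p4 is forced to False.

p1 = False  p2 = False  p3 = False  p4 = False  p5 = True  p6 = False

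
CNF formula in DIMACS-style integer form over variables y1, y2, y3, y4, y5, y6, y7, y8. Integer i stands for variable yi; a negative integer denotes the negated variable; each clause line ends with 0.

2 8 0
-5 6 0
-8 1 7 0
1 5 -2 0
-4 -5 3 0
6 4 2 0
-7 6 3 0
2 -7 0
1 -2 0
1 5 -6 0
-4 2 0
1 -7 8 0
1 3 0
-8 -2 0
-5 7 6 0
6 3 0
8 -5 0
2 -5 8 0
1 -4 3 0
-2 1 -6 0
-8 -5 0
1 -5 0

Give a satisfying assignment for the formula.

y1 = True  y2 = True  y3 = False  y4 = True  y5 = False  y6 = True  y7 = True  y8 = False

Check each clause:
  1. (y2 \/ y8) — y2 is true.
  2. (~y5 \/ y6) — ~y5 is true.
  3. (y7 \/ y1 \/ ~y8) — ~y8 is true.
  4. (y1 \/ ~y2 \/ y5) — y1 is true.
  5. (~y4 \/ ~y5 \/ y3) — ~y5 is true.
  6. (y6 \/ y4 \/ y2) — y2 is true.
  7. (y3 \/ ~y7 \/ y6) — y6 is true.
  8. (y2 \/ ~y7) — y2 is true.
  9. (y1 \/ ~y2) — y1 is true.
  10. (~y6 \/ y1 \/ y5) — y1 is true.
  11. (y2 \/ ~y4) — y2 is true.
  12. (y8 \/ y1 \/ ~y7) — y1 is true.
  13. (y3 \/ y1) — y1 is true.
  14. (~y2 \/ ~y8) — ~y8 is true.
  15. (y7 \/ ~y5 \/ y6) — ~y5 is true.
  16. (y3 \/ y6) — y6 is true.
  17. (y8 \/ ~y5) — ~y5 is true.
  18. (y2 \/ y8 \/ ~y5) — y2 is true.
  19. (y1 \/ y3 \/ ~y4) — y1 is true.
  20. (~y2 \/ y1 \/ ~y6) — y1 is true.
  21. (~y5 \/ ~y8) — ~y8 is true.
  22. (~y5 \/ y1) — y1 is true.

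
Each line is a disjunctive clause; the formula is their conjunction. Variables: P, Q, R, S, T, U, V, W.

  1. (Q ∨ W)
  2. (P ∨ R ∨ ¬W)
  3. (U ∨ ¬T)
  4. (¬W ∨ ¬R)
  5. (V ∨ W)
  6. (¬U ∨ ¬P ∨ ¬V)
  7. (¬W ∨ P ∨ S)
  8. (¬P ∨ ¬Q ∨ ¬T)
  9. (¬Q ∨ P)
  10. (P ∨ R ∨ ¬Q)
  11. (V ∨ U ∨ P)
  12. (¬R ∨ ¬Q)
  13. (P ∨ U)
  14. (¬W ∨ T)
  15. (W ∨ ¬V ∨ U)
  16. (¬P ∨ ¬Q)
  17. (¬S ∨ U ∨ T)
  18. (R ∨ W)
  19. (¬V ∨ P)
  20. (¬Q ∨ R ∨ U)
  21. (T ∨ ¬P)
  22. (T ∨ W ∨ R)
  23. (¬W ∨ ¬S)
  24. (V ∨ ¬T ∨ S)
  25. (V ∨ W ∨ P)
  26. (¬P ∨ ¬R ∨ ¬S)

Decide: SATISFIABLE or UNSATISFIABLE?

P = True:
  propagation gives Q=False, W=True, R=False, T=True; an empty clause results — contradiction.
P = False:
  propagation gives Q=False, W=True, R=True; an empty clause results — contradiction.
Every branch closes, so no satisfying assignment exists.

UNSATISFIABLE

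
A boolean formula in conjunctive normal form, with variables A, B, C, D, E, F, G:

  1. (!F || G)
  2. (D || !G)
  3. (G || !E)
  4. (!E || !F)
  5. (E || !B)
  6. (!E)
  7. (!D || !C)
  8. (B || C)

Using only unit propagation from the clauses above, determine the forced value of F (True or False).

False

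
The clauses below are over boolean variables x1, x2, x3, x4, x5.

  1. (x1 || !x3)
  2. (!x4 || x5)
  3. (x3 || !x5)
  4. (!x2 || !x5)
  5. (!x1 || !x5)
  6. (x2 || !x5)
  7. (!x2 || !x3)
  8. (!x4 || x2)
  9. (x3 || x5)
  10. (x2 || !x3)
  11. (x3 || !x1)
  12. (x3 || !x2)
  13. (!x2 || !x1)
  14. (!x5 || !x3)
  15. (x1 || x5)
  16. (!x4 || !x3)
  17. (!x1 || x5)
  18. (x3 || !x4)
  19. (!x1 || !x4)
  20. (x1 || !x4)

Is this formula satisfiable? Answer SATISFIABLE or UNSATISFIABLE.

UNSATISFIABLE

x3 = True:
  propagation gives x1=True, x5=False; an empty clause results — contradiction.
x3 = False:
  propagation gives x5=False; an empty clause results — contradiction.
Every branch closes, so no satisfying assignment exists.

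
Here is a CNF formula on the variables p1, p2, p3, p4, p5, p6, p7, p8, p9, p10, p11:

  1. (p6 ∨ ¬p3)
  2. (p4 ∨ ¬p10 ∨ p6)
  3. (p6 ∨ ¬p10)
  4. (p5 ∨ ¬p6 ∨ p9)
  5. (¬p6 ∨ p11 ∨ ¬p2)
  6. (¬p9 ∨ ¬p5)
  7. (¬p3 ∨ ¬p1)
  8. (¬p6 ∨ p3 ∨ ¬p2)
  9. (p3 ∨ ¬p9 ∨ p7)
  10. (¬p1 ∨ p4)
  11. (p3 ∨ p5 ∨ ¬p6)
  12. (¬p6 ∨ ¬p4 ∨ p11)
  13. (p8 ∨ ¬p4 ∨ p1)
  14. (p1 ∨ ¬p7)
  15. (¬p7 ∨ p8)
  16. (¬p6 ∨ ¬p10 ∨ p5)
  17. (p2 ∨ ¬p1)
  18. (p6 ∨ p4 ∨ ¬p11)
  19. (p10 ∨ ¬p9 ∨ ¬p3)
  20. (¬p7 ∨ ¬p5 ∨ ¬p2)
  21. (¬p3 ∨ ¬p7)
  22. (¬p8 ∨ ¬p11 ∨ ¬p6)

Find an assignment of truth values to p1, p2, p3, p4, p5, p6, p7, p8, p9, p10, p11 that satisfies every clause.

p1 = 1, p2 = 1, p3 = 0, p4 = 1, p5 = 1, p6 = 0, p7 = 0, p8 = 1, p9 = 0, p10 = 0, p11 = 1

Check each clause:
  1. (¬p3 ∨ p6) — ¬p3 is true.
  2. (p6 ∨ ¬p10 ∨ p4) — p4 is true.
  3. (¬p10 ∨ p6) — ¬p10 is true.
  4. (¬p6 ∨ p9 ∨ p5) — ¬p6 is true.
  5. (¬p2 ∨ p11 ∨ ¬p6) — ¬p6 is true.
  6. (¬p5 ∨ ¬p9) — ¬p9 is true.
  7. (¬p1 ∨ ¬p3) — ¬p3 is true.
  8. (p3 ∨ ¬p2 ∨ ¬p6) — ¬p6 is true.
  9. (¬p9 ∨ p7 ∨ p3) — ¬p9 is true.
  10. (¬p1 ∨ p4) — p4 is true.
  11. (¬p6 ∨ p3 ∨ p5) — ¬p6 is true.
  12. (¬p6 ∨ ¬p4 ∨ p11) — ¬p6 is true.
  13. (p8 ∨ p1 ∨ ¬p4) — p8 is true.
  14. (p1 ∨ ¬p7) — ¬p7 is true.
  15. (¬p7 ∨ p8) — p8 is true.
  16. (¬p6 ∨ p5 ∨ ¬p10) — ¬p6 is true.
  17. (¬p1 ∨ p2) — p2 is true.
  18. (p4 ∨ ¬p11 ∨ p6) — p4 is true.
  19. (¬p9 ∨ ¬p3 ∨ p10) — ¬p3 is true.
  20. (¬p2 ∨ ¬p5 ∨ ¬p7) — ¬p7 is true.
  21. (¬p7 ∨ ¬p3) — ¬p7 is true.
  22. (¬p6 ∨ ¬p8 ∨ ¬p11) — ¬p6 is true.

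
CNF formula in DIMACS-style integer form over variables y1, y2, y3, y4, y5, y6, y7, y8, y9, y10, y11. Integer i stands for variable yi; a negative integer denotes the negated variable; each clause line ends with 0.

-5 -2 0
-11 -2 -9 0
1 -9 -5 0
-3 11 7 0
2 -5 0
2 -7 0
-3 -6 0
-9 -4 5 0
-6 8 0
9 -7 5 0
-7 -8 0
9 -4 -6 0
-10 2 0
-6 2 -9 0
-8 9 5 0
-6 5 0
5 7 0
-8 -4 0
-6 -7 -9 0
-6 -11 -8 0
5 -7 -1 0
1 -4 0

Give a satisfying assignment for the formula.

y1=False, y2=True, y3=True, y4=False, y5=False, y6=False, y7=True, y8=False, y9=True, y10=True, y11=False

Check each clause:
  1. (~y5 | ~y2) — ~y5 is true.
  2. (~y9 | ~y11 | ~y2) — ~y11 is true.
  3. (~y5 | ~y9 | y1) — ~y5 is true.
  4. (y11 | y7 | ~y3) — y7 is true.
  5. (y2 | ~y5) — y2 is true.
  6. (y2 | ~y7) — y2 is true.
  7. (~y3 | ~y6) — ~y6 is true.
  8. (~y9 | ~y4 | y5) — ~y4 is true.
  9. (~y6 | y8) — ~y6 is true.
  10. (y9 | y5 | ~y7) — y9 is true.
  11. (~y7 | ~y8) — ~y8 is true.
  12. (~y4 | y9 | ~y6) — y9 is true.
  13. (y2 | ~y10) — y2 is true.
  14. (~y6 | y2 | ~y9) — ~y6 is true.
  15. (y9 | y5 | ~y8) — ~y8 is true.
  16. (y5 | ~y6) — ~y6 is true.
  17. (y7 | y5) — y7 is true.
  18. (~y8 | ~y4) — ~y8 is true.
  19. (~y7 | ~y6 | ~y9) — ~y6 is true.
  20. (~y6 | ~y8 | ~y11) — ~y8 is true.
  21. (~y1 | y5 | ~y7) — ~y1 is true.
  22. (~y4 | y1) — ~y4 is true.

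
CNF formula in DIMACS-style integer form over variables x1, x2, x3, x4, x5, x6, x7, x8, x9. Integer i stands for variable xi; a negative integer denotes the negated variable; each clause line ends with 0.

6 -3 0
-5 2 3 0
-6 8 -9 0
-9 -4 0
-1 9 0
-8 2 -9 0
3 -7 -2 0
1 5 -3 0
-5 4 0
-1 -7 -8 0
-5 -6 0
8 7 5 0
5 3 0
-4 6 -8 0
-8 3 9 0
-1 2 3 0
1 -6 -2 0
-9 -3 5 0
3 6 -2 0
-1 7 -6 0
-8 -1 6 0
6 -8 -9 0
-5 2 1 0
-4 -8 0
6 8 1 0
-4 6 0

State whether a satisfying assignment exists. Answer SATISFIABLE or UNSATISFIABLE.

x6 = True:
  propagation gives x5=False, x3=True, x1=True, x9=True; an empty clause results — contradiction.
x6 = False:
  propagation gives x3=False, x5=True, x2=True; an empty clause results — contradiction.
Every branch closes, so no satisfying assignment exists.

UNSATISFIABLE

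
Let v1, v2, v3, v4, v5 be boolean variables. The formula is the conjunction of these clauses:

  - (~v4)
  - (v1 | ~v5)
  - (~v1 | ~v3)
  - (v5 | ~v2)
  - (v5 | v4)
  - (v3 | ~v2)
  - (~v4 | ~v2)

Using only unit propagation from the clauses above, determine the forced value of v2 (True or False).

False

Unit clause (~v4) sets v4 = False.
From (v4 | v5) and v4 = False: v5 = True.
In (v1 | ~v5), ~v5 is now false; v1 must hold, so v1 = True.
(~v1 | ~v3): since v1 = True, the clause reduces to (~v3). v3 = False.
In (v3 | ~v2), v3 is now false; ~v2 must hold, so v2 = False.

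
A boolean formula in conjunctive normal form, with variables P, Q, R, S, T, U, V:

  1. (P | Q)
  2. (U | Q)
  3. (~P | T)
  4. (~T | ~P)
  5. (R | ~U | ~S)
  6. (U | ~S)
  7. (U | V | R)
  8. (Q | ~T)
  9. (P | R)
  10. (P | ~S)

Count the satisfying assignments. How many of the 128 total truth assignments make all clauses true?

Case analysis on P and U:
  P=T, U=T: a clause becomes empty — 0.
  P=T, U=F: a clause becomes empty — 0.
  P=F, U=T: remaining (Q,R,S,T,V) ∈ {(T,T,F,F,F); (T,T,F,F,T); (T,T,F,T,F); (T,T,F,T,T)} — 4.
  P=F, U=F: remaining (Q,R,S,T,V) ∈ {(T,T,F,F,F); (T,T,F,F,T); (T,T,F,T,F); (T,T,F,T,T)} — 4.
Total: 0 + 0 + 4 + 4 = 8.

8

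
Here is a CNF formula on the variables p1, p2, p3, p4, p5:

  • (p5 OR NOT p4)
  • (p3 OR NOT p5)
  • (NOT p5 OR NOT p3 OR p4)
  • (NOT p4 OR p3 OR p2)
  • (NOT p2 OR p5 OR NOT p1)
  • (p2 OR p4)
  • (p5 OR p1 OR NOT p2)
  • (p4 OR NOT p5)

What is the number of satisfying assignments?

4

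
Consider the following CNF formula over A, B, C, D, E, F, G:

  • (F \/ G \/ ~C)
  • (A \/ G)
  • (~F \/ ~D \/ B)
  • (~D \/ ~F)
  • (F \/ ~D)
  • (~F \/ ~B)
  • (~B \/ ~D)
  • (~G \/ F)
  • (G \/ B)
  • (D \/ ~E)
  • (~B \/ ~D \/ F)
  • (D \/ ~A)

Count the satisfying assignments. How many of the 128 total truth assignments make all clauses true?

Satisfying assignments:
  A=0 B=0 C=0 D=0 E=0 F=1 G=1
  A=0 B=0 C=1 D=0 E=0 F=1 G=1
Count: 2.

2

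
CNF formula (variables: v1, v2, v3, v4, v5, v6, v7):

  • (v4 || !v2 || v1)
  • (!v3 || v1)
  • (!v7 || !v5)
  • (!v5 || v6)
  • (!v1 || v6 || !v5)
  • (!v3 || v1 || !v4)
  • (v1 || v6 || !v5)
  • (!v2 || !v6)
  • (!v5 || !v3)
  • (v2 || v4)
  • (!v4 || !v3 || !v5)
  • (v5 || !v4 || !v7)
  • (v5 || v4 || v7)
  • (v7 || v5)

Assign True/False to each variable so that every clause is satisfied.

v1 = T  v2 = T  v3 = T  v4 = F  v5 = F  v6 = F  v7 = T

Check each clause:
  1. (v4 || !v2 || v1) — v1 is true.
  2. (v1 || !v3) — v1 is true.
  3. (!v7 || !v5) — !v5 is true.
  4. (!v5 || v6) — !v5 is true.
  5. (!v1 || !v5 || v6) — !v5 is true.
  6. (v1 || !v3 || !v4) — v1 is true.
  7. (v6 || v1 || !v5) — v1 is true.
  8. (!v6 || !v2) — !v6 is true.
  9. (!v3 || !v5) — !v5 is true.
  10. (v2 || v4) — v2 is true.
  11. (!v3 || !v4 || !v5) — !v5 is true.
  12. (!v4 || v5 || !v7) — !v4 is true.
  13. (v4 || v5 || v7) — v7 is true.
  14. (v5 || v7) — v7 is true.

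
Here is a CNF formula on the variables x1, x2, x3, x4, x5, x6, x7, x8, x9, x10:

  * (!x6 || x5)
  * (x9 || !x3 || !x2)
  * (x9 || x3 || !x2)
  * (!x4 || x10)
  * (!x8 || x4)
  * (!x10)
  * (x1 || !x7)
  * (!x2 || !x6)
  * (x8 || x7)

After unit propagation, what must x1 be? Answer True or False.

Unit clause (!x10) sets x10 = False.
(!x4 || x10): since x10 = False, the clause reduces to (!x4). x4 = False.
From (x4 || !x8) and x4 = False: x8 = False.
(x7 || x8): since x8 = False, the clause reduces to (x7). x7 = True.
From (!x7 || x1) and x7 = True: x1 = True.

True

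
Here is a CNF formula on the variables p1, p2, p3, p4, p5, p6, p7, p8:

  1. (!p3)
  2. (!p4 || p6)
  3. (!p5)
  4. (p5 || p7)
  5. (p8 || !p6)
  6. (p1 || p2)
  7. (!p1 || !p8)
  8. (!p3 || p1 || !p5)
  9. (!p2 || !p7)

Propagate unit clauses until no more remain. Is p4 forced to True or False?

False

Unit clause (!p3) sets p3 = False.
(!p5) stands alone — p5 = False.
From (p5 || p7) and p5 = False: p7 = True.
From (!p2 || !p7) and p7 = True: p2 = False.
(p1 || p2): since p2 = False, the clause reduces to (p1). p1 = True.
(!p1 || !p8) with p1 = True leaves only !p8, so p8 = False.
From (p8 || !p6) and p8 = False: p6 = False.
(p6 || !p4): since p6 = False, the clause reduces to (!p4). p4 = False.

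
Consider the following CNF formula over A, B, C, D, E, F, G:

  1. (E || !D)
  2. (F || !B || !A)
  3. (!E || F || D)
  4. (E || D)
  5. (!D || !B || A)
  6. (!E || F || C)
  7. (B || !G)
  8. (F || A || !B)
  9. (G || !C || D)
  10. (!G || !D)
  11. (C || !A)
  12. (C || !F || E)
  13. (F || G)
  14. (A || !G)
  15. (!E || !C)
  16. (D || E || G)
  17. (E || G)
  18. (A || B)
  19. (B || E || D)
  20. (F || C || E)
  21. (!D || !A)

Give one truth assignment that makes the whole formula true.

A=0, B=1, C=0, D=0, E=1, F=1, G=0

Try A = False.
  then G is forced to False.
  then F is forced to True.
  then E is forced to True.
  then C is forced to False.
  then B is forced to True.
  then D is forced to False.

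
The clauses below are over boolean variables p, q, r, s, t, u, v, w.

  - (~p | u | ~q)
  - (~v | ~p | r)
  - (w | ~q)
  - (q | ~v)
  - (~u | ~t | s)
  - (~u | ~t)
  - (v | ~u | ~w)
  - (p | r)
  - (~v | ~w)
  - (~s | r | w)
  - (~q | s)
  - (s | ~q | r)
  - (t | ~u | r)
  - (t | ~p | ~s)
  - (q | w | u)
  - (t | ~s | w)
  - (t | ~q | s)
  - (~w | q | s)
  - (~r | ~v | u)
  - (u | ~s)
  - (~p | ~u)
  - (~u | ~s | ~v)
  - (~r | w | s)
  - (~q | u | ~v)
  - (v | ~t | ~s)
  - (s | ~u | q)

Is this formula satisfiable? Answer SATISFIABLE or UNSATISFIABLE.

s = True:
  propagation gives u=True, t=False, r=True, p=False; an empty clause results — contradiction.
s = False:
  propagation gives q=False, v=False, w=False, u=True; an empty clause results — contradiction.
Every branch closes, so no satisfying assignment exists.

UNSATISFIABLE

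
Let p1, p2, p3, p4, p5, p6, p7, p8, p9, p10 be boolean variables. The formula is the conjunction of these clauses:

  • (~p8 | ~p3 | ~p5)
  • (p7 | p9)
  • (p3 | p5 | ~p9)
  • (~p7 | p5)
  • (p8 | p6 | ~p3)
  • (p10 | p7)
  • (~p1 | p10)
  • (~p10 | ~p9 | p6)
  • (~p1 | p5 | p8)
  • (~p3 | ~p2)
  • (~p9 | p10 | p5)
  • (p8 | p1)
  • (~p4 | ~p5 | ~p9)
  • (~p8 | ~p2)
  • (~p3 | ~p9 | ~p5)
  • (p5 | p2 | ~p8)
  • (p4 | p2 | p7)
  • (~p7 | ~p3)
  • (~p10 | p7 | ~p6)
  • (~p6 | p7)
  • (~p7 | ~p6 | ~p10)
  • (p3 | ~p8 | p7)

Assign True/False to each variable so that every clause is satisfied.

p1 = False  p2 = False  p3 = False  p4 = True  p5 = True  p6 = False  p7 = True  p8 = True  p9 = False  p10 = False

Check each clause:
  1. (~p8 | ~p5 | ~p3) — ~p3 is true.
  2. (p9 | p7) — p7 is true.
  3. (p3 | p5 | ~p9) — p5 is true.
  4. (p5 | ~p7) — p5 is true.
  5. (~p3 | p6 | p8) — p8 is true.
  6. (p10 | p7) — p7 is true.
  7. (~p1 | p10) — ~p1 is true.
  8. (~p10 | ~p9 | p6) — ~p10 is true.
  9. (~p1 | p8 | p5) — p8 is true.
  10. (~p2 | ~p3) — ~p3 is true.
  11. (p10 | ~p9 | p5) — p5 is true.
  12. (p1 | p8) — p8 is true.
  13. (~p9 | ~p5 | ~p4) — ~p9 is true.
  14. (~p8 | ~p2) — ~p2 is true.
  15. (~p3 | ~p5 | ~p9) — ~p3 is true.
  16. (p5 | ~p8 | p2) — p5 is true.
  17. (p4 | p7 | p2) — p4 is true.
  18. (~p7 | ~p3) — ~p3 is true.
  19. (~p10 | ~p6 | p7) — ~p6 is true.
  20. (p7 | ~p6) — ~p6 is true.
  21. (~p7 | ~p6 | ~p10) — ~p6 is true.
  22. (p3 | p7 | ~p8) — p7 is true.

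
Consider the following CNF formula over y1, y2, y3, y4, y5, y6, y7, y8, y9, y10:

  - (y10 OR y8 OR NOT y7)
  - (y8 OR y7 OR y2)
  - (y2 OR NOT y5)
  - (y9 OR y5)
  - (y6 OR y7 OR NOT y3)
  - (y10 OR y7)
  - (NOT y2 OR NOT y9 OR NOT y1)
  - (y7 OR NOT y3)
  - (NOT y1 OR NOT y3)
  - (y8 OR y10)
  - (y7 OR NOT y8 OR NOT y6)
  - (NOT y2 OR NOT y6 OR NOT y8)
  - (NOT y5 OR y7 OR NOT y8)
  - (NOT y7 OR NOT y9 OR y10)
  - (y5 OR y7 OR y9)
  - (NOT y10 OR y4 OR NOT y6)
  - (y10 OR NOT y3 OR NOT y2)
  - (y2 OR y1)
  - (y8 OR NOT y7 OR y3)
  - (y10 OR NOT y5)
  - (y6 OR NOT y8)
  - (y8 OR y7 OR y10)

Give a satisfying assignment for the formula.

y1=0, y2=1, y3=1, y4=1, y5=0, y6=1, y7=1, y8=0, y9=1, y10=1

Check each clause:
  1. (y10 OR y8 OR NOT y7) — y10 is true.
  2. (y2 OR y7 OR y8) — y2 is true.
  3. (y2 OR NOT y5) — y2 is true.
  4. (y9 OR y5) — y9 is true.
  5. (NOT y3 OR y7 OR y6) — y6 is true.
  6. (y7 OR y10) — y10 is true.
  7. (NOT y1 OR NOT y9 OR NOT y2) — NOT y1 is true.
  8. (y7 OR NOT y3) — y7 is true.
  9. (NOT y3 OR NOT y1) — NOT y1 is true.
  10. (y10 OR y8) — y10 is true.
  11. (NOT y6 OR y7 OR NOT y8) — NOT y8 is true.
  12. (NOT y8 OR NOT y2 OR NOT y6) — NOT y8 is true.
  13. (NOT y8 OR NOT y5 OR y7) — NOT y8 is true.
  14. (NOT y9 OR y10 OR NOT y7) — y10 is true.
  15. (y5 OR y9 OR y7) — y9 is true.
  16. (NOT y6 OR NOT y10 OR y4) — y4 is true.
  17. (NOT y2 OR y10 OR NOT y3) — y10 is true.
  18. (y2 OR y1) — y2 is true.
  19. (NOT y7 OR y8 OR y3) — y3 is true.
  20. (y10 OR NOT y5) — y10 is true.
  21. (NOT y8 OR y6) — NOT y8 is true.
  22. (y8 OR y10 OR y7) — y10 is true.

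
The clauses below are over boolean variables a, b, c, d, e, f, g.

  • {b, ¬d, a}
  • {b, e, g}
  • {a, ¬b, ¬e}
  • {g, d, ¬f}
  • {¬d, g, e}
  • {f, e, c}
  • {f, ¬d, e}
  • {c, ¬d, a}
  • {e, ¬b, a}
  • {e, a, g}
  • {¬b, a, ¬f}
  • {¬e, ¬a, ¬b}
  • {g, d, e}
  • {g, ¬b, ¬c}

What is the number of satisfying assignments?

Case analysis on e and a:
  e=T, a=T: c free; 7 ways for (b,d,f,g) × 2^1 = 14.
  e=T, a=F: c free; 3 ways for (b,d,f,g) × 2^1 = 6.
  e=F, a=T: b free; 5 ways for (c,d,f,g) × 2^1 = 10.
  e=F, a=F: remaining (b,c,d,f,g) ∈ {(F,F,F,T,T); (F,T,F,F,T); (F,T,F,T,T)} — 3.
Total: 14 + 6 + 10 + 3 = 33.

33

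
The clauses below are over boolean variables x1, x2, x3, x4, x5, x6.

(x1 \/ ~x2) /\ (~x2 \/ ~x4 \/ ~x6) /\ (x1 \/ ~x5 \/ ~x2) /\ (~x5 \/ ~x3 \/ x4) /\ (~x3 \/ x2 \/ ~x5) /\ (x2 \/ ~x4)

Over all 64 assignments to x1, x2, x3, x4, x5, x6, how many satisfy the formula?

Split on x2, then x4.
  x2=T, x4=T: remaining (x1,x3,x5,x6) ∈ {(T,F,F,F); (T,F,T,F); (T,T,F,F); (T,T,T,F)} — 4.
  x2=T, x4=F: x6 free; 3 ways for (x1,x3,x5) × 2^1 = 6.
  x2=F, x4=T: a clause becomes empty — 0.
  x2=F, x4=F: x1, x6 free; 3 ways for (x3,x5) × 2^2 = 12.
Total: 4 + 6 + 0 + 12 = 22.

22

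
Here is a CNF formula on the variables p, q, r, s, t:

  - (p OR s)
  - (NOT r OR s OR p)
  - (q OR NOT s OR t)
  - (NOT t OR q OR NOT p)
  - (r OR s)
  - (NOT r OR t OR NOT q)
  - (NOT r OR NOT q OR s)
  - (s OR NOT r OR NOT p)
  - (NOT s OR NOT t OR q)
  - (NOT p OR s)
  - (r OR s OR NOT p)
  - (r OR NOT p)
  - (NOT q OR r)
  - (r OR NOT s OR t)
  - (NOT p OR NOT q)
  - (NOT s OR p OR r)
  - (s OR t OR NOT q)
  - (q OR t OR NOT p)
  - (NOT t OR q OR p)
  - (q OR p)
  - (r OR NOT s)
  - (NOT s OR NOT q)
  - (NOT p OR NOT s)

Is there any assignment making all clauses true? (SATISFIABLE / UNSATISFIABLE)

s = True:
  propagation gives r=True, q=False, t=True; an empty clause results — contradiction.
s = False:
  propagation gives p=True; an empty clause results — contradiction.
Every branch closes, so no satisfying assignment exists.

UNSATISFIABLE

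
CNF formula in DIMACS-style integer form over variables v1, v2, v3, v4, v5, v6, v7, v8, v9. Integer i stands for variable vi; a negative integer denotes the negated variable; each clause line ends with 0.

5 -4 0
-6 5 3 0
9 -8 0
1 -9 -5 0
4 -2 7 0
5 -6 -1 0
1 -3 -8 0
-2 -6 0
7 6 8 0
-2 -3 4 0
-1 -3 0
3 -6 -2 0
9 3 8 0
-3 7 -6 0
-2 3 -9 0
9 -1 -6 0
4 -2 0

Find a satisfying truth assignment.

v1=True, v2=False, v3=False, v4=True, v5=True, v6=False, v7=True, v8=True, v9=True

Pure literal: v2 appears only negated; assign v2 = False.
v7 occurs only positively in the remaining clauses — set v7 = True.
Set v1 = True and propagate.
  then v3 is forced to False.
Try v4 = True.
  then v5 is forced to True.
Branch on v6: take v6 = False.
The remaining clauses are satisfied by v8 = True, v9 = True.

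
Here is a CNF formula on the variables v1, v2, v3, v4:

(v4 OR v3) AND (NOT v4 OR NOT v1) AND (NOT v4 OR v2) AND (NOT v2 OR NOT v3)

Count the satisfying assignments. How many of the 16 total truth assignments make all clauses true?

3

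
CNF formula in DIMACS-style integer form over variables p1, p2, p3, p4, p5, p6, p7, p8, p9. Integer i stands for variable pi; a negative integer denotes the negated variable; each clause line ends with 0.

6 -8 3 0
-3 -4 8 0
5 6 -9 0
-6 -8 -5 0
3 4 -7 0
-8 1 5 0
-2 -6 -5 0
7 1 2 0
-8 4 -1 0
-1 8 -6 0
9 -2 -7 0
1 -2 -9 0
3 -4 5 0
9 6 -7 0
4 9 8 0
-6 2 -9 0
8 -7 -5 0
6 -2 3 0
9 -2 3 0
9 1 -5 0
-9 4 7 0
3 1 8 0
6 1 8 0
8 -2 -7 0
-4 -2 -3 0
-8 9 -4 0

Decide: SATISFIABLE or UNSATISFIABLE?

SATISFIABLE

Branch on p1: take p1 = False.
Try p2 = False.
  then p7 is forced to True.
The remaining clauses are satisfied by p3 = True, p4 = False, p5 = True, p6 = False, p8 = True, p9 = True.
So p1=F, p2=F, p3=T, p4=F, p5=T, p6=F, p7=T, p8=T, p9=T is a satisfying assignment.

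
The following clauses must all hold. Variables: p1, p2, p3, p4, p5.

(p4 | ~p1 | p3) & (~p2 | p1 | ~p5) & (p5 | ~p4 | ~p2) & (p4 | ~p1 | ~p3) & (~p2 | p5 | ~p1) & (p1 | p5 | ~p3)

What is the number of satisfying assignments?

13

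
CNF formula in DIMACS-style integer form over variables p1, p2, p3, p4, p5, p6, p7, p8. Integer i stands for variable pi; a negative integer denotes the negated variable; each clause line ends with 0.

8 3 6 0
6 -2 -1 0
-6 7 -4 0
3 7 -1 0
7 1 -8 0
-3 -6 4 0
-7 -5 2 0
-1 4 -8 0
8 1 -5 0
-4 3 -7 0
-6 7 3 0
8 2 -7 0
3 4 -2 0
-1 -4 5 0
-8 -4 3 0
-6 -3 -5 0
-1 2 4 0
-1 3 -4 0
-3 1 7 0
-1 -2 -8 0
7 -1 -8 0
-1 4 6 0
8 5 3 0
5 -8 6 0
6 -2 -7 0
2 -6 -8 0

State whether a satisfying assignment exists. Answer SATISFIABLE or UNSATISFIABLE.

SATISFIABLE

Try p1 = False.
Branch on p2: take p2 = True.
Set p3 = True and propagate.
  then p7 is forced to True.
  then p6 is forced to True.
  then p4 is forced to True.
  then p5 is forced to False.
p8 is now unconstrained; take p8 = True.
So p1=False  p2=True  p3=True  p4=True  p5=False  p6=True  p7=True  p8=True is a satisfying assignment.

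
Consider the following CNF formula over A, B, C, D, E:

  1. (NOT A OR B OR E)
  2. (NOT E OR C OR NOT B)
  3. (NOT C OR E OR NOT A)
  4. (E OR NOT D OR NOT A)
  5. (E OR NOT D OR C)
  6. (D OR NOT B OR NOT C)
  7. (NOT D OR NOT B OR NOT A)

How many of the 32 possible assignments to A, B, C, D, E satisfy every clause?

15

Case analysis on E and A:
  E=1, A=1: remaining (B,C,D) ∈ {(0,0,0); (0,0,1); (0,1,0); (0,1,1)} — 4.
  E=1, A=0: 5 of the 8 assignments to (B,C,D) work.
  E=0, A=1: remaining (B,C,D) ∈ {(1,0,0)} — 1.
  E=0, A=0: 5 of the 8 assignments to (B,C,D) work.
Total: 4 + 5 + 1 + 5 = 15.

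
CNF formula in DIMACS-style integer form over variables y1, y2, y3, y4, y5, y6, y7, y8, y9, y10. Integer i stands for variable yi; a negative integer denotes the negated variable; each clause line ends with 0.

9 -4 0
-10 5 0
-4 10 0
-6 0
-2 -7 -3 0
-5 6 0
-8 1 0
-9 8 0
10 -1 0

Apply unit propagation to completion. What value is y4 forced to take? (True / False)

Unit clause (!y6) sets y6 = False.
From (y6 || !y5) and y6 = False: y5 = False.
(y5 || !y10): since y5 = False, the clause reduces to (!y10). y10 = False.
(!y4 || y10) with y10 = False leaves only !y4, so y4 = False.

False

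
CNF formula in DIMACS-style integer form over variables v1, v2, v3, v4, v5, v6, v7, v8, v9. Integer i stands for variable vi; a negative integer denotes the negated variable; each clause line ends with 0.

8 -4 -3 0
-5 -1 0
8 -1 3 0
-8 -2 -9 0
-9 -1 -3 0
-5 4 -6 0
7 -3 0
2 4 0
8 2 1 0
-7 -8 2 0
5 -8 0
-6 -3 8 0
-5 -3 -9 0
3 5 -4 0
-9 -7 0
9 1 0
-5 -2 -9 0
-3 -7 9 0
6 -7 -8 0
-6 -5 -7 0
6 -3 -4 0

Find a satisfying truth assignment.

v1=F  v2=T  v3=F  v4=F  v5=F  v6=F  v7=F  v8=F  v9=T

Try v1 = False.
  then v9 is forced to True.
  then v7 is forced to False.
  then v3 is forced to False.
Set v2 = True and propagate.
  then v8 is forced to False.
  then v5 is forced to False.
  then v4 is forced to False.
v6 is now unconstrained; take v6 = False.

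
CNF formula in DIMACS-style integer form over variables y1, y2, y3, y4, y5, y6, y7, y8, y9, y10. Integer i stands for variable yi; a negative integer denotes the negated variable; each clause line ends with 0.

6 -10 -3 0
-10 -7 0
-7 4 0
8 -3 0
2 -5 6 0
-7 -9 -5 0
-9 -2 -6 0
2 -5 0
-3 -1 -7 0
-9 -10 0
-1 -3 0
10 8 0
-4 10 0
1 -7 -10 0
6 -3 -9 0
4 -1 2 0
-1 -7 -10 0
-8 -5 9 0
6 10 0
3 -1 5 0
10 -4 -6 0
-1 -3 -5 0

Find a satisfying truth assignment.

y1 = F, y2 = T, y3 = F, y4 = F, y5 = F, y6 = T, y7 = F, y8 = T, y9 = F, y10 = T

y7 occurs only negated in the remaining clauses — set y7 = False.
Set y1 = False and propagate.
Set y2 = True and propagate.
The remaining clauses are satisfied by y3 = False, y4 = False, y5 = False, y6 = True, y8 = True, y9 = False, y10 = True.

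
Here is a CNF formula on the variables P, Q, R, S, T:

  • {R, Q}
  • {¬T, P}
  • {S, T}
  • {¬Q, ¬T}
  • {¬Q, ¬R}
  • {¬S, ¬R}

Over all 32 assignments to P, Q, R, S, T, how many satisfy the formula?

3

The models are:
  P=F Q=T R=F S=T T=F
  P=T Q=F R=T S=F T=T
  P=T Q=T R=F S=T T=F
Count: 3.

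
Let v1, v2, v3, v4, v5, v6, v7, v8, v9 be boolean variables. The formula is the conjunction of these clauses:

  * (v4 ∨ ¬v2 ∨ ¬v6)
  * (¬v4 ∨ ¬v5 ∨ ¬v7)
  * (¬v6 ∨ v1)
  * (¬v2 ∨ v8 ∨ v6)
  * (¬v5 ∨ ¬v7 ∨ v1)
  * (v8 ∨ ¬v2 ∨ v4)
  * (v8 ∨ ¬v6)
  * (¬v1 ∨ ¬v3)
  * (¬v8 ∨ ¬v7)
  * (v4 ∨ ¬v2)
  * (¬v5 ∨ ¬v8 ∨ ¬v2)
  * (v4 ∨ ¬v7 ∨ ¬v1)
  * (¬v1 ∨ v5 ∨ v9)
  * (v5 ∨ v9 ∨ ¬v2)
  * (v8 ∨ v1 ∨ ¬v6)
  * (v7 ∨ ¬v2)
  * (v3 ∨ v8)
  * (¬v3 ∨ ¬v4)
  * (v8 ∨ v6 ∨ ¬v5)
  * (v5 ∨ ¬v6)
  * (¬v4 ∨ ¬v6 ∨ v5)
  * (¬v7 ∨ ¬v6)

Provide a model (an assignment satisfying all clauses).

v2 occurs only negated in the remaining clauses — set v2 = False.
v9 occurs only positively in the remaining clauses — set v9 = True.
Try v1 = False.
  then v6 is forced to False.
Try v3 = False.
  then v8 is forced to True.
  then v7 is forced to False.
v4, v5 are now unconstrained; take v4 = True, v5 = False.

v1=F, v2=F, v3=F, v4=T, v5=F, v6=F, v7=F, v8=T, v9=T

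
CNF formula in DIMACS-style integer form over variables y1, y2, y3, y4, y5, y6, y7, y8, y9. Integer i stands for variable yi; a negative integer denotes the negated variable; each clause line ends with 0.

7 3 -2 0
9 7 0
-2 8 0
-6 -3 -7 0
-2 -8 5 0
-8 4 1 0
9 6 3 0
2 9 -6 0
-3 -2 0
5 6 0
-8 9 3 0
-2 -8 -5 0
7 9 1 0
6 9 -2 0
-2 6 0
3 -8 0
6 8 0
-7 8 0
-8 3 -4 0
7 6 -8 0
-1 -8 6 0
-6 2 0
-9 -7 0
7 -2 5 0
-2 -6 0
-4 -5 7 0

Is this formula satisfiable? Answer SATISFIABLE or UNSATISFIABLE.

SATISFIABLE

Try y1 = False.
Set y2 = False and propagate.
  then y6 is forced to False.
  then y5 is forced to True.
  then y8 is forced to True.
  then y4 is forced to True.
  then y3 is forced to True.
  then y7 is forced to True.
  then y9 is forced to False.
Every clause has at least one true literal under this assignment.
So y1=F, y2=F, y3=T, y4=T, y5=T, y6=F, y7=T, y8=T, y9=F is a satisfying assignment.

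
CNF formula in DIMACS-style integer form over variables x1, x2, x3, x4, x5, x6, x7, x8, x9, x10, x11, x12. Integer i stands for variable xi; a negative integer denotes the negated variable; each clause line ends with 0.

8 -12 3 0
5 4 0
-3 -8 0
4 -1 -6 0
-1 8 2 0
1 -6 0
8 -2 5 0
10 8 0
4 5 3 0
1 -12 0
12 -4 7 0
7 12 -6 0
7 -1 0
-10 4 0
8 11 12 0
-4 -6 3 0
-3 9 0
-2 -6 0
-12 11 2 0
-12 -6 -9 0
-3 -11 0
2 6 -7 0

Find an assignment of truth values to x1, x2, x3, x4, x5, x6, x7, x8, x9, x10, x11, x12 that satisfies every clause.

x1 = 1, x2 = 1, x3 = 0, x4 = 0, x5 = 1, x6 = 0, x7 = 1, x8 = 1, x9 = 1, x10 = 0, x11 = 0, x12 = 1

x5 occurs only positively in the remaining clauses — set x5 = True.
Branch on x1: take x1 = True.
  then x7 is forced to True.
Try x2 = True.
  then x6 is forced to False.
The remaining clauses are satisfied by x3 = False, x4 = False, x8 = True, x9 = True, x10 = False, x11 = False, x12 = True.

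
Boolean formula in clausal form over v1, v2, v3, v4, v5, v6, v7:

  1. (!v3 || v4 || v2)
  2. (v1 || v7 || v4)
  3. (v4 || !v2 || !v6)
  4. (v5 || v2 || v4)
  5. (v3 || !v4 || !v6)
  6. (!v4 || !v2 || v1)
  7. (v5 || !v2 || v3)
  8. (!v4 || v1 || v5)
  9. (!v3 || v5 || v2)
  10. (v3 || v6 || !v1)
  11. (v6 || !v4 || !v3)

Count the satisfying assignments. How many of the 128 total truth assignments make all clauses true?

21

Case analysis on v4 and v2:
  v4=1, v2=1: remaining (v1,v3,v5,v6,v7) ∈ {(1,1,0,1,0); (1,1,0,1,1); (1,1,1,1,0); (1,1,1,1,1)} — 4.
  v4=1, v2=0: v7 free; 3 ways for (v1,v3,v5,v6) × 2^1 = 6.
  v4=0, v2=1: 7 of the 32 assignments to (v1,v3,v5,v6,v7) work.
  v4=0, v2=0: remaining (v1,v3,v5,v6,v7) ∈ {(0,0,1,0,1); (0,0,1,1,1); (1,0,1,1,0); (1,0,1,1,1)} — 4.
Total: 4 + 6 + 7 + 4 = 21.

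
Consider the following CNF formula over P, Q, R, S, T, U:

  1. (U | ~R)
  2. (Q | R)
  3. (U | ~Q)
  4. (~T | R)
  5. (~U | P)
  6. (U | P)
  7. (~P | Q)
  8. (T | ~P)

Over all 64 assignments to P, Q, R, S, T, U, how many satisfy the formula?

2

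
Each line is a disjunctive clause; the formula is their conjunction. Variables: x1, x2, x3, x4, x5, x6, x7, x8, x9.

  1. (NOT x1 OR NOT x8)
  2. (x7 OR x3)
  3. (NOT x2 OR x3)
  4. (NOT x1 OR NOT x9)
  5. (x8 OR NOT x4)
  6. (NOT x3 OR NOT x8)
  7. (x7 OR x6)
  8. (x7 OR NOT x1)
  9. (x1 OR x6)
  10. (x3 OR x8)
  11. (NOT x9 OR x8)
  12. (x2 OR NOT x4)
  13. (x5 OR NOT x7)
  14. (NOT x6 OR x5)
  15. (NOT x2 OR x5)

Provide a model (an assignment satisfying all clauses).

x1=1, x2=0, x3=1, x4=0, x5=1, x6=1, x7=1, x8=0, x9=0

Check each clause:
  1. (NOT x8 OR NOT x1) — NOT x8 is true.
  2. (x7 OR x3) — x3 is true.
  3. (NOT x2 OR x3) — x3 is true.
  4. (NOT x1 OR NOT x9) — NOT x9 is true.
  5. (NOT x4 OR x8) — NOT x4 is true.
  6. (NOT x8 OR NOT x3) — NOT x8 is true.
  7. (x6 OR x7) — x6 is true.
  8. (NOT x1 OR x7) — x7 is true.
  9. (x1 OR x6) — x1 is true.
  10. (x3 OR x8) — x3 is true.
  11. (NOT x9 OR x8) — NOT x9 is true.
  12. (NOT x4 OR x2) — NOT x4 is true.
  13. (NOT x7 OR x5) — x5 is true.
  14. (x5 OR NOT x6) — x5 is true.
  15. (x5 OR NOT x2) — x5 is true.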